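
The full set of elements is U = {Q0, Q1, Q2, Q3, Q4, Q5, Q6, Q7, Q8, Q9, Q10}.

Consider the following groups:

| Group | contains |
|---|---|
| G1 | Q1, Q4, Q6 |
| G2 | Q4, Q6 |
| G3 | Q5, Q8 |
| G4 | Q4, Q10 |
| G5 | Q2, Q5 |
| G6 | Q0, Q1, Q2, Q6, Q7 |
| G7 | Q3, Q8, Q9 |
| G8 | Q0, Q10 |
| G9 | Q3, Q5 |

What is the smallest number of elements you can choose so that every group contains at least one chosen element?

The 4 elements {Q0, Q3, Q4, Q5} hit every group.
The groups G1, G5, G7, G8 are pairwise disjoint, so any hitting set needs a separate element for each — at least 4. Hence 4 is optimal.

4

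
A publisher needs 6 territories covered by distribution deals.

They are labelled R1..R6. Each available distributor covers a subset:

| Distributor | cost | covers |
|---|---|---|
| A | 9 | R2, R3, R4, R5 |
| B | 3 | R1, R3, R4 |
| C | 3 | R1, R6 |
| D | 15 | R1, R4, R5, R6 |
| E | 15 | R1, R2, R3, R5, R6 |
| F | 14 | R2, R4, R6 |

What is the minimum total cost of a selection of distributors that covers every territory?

A, C together cover every territory (A ∪ C = {R1, R2, R3, R4, R5, R6}); total cost 9 + 3 = 12.
The greedy pick B, C, A costs 15; no covering selection beats 12.

12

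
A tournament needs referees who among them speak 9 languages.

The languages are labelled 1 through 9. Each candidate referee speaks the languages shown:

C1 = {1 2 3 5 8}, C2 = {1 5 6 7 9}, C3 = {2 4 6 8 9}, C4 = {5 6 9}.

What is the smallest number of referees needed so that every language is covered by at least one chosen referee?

3

Take {C1, C2, C3}. Their union is {1, 2, 3, 4, 5, 6, 7, 8, 9}, which is all 9 languages.
Only C1 contains 3, so C1 is forced; the remaining 4 languages need at least 2 more referees (each remaining referee adds at most 3) — so at least 3 referees are needed, and 3 is optimal.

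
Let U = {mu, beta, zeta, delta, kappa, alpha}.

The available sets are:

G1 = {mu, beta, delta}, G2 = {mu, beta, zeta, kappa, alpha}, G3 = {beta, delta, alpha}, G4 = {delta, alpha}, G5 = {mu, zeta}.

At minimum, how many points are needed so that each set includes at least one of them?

The 2 points {zeta, delta} hit every set.
The sets G4, G5 are pairwise disjoint, so any hitting set needs a separate point for each — at least 2. Hence 2 is optimal.

2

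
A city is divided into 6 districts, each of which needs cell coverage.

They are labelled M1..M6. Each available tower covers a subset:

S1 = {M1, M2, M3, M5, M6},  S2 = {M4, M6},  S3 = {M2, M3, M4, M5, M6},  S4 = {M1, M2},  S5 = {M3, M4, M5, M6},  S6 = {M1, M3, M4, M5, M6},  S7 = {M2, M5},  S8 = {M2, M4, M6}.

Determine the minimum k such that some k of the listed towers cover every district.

2

S6 and S8 together: S6 ∪ S8 = {M1, M2, M3, M4, M5, M6} — every district is covered.
No single tower has all 6 districts (the largest, S1, has 5), so 2 is optimal.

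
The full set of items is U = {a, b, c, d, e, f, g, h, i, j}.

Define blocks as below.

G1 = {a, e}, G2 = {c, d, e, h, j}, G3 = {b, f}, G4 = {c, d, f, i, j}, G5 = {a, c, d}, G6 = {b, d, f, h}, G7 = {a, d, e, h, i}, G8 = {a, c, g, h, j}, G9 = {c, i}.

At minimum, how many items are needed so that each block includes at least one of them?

Take T = {b, c, e}. Each listed block contains at least one of these, so T is a hitting set of size 3.
The blocks G1, G6, G9 are pairwise disjoint, so any hitting set needs a separate item for each — at least 3. Hence 3 is optimal.

3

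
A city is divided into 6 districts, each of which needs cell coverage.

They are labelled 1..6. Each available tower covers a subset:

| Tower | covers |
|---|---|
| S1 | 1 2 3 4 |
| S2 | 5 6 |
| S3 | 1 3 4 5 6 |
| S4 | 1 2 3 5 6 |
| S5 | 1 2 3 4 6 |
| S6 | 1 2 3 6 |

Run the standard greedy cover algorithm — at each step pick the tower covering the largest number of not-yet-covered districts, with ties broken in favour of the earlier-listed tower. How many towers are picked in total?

2

Greedy: pick S3 (covers 5 new) → pick S1 (covers 1 new). Total picks: 2.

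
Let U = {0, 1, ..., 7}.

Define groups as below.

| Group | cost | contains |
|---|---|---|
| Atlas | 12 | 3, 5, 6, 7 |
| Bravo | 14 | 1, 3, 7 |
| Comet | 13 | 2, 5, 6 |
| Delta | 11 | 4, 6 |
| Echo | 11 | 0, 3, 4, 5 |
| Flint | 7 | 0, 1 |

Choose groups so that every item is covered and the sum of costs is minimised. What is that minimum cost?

38

Bravo, Comet, Echo together cover every item (Bravo ∪ Comet ∪ Echo = {0, 1, 2, 3, 4, 5, 6, 7}); total cost 14 + 13 + 11 = 38.
The greedy pick Echo, Atlas, Flint, Comet costs 43; no covering selection beats 38.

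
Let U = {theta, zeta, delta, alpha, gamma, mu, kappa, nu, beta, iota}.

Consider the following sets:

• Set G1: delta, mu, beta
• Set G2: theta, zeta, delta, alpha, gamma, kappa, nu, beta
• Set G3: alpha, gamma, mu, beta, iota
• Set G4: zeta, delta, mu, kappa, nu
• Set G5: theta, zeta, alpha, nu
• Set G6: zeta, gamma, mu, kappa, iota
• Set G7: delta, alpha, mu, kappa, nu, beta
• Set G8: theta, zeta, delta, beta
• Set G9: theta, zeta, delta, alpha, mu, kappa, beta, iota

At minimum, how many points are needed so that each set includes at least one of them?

2

The 2 points {zeta, beta} hit every set.
The sets G1, G5 are pairwise disjoint, so any hitting set needs a separate point for each — at least 2. Hence 2 is optimal.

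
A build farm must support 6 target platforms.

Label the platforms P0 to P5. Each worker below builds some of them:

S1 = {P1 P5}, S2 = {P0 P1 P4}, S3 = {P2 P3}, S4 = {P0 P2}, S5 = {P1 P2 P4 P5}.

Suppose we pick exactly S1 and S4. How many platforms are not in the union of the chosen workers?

2

Union of S1, S4 = {P0, P1, P2, P5}.
Not covered: P3, P4 — 2 platforms.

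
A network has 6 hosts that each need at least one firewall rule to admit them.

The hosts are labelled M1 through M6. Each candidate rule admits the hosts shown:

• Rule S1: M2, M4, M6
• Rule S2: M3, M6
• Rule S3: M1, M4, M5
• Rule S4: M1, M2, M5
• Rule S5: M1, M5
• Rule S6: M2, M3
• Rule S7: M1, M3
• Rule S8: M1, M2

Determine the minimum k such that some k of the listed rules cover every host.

S2 and S3 and S8 together: S2 ∪ S3 ∪ S8 = {M1, M2, M3, M4, M5, M6} — every host is covered.
No 2 of the 8 rules cover everything (all 28 combinations miss at least one host), so 3 is optimal.

3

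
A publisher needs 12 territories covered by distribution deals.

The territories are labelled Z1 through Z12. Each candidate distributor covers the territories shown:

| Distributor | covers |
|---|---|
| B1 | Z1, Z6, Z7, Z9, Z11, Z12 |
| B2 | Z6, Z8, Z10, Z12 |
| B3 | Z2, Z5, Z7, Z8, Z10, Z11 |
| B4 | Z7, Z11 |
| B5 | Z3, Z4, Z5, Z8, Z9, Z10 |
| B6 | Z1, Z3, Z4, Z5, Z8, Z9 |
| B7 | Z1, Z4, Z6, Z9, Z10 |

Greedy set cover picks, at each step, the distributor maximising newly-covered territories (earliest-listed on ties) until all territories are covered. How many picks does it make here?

Greedy: pick B1 (covers 6 new) → pick B5 (covers 5 new) → pick B3 (covers 1 new). Total picks: 3.

3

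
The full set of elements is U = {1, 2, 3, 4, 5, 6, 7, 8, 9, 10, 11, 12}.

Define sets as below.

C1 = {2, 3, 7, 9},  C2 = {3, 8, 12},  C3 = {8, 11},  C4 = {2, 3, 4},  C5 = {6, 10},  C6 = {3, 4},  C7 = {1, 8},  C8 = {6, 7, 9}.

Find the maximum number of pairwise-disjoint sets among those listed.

3

C4, C5, C7 are pairwise disjoint (C4={2,3,4}; C5={6,10}; C7={1,8}).
Every remaining set overlaps one of these, and no 4 of the listed sets are pairwise disjoint, so 3 is the maximum.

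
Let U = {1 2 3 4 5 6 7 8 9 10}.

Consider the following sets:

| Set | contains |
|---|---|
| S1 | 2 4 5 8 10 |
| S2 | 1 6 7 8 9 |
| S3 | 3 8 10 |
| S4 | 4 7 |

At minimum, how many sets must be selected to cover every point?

3

S1, S2, and S3 cover everything between them: the union {1, 2, 3, 4, 5, 6, 7, 8, 9, 10} is all of U.
Only S2 contains 1, so S2 is forced; the remaining 5 points need at least 2 more sets (each remaining set adds at most 4) — so at least 3 sets are needed, and 3 is optimal.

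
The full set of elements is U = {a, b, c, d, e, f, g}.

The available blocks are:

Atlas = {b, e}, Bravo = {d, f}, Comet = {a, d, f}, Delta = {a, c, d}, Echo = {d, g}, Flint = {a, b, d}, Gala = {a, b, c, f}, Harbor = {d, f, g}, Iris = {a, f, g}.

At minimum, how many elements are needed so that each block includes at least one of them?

3

The 3 elements {a, b, d} hit every block.
No choice of 2 elements meets every block, so 3 is the minimum.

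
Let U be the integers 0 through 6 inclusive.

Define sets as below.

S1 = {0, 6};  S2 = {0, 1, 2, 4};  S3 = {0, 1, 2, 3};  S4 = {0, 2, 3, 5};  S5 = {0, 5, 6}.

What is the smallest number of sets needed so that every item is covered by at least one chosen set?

S2 and S4 and S5 together: S2 ∪ S4 ∪ S5 = {0, 1, 2, 3, 4, 5, 6} — every item is covered.
Only S2 contains 4, so S2 is forced; the remaining 3 items need at least 2 more sets (each remaining set adds at most 2) — so at least 3 sets are needed, and 3 is optimal.

3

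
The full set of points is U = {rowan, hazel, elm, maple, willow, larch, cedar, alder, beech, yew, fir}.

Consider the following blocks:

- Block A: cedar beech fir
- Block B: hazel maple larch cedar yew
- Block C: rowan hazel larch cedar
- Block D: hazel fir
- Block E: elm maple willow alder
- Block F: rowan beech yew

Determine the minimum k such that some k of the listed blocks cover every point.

4

A, B, E, and F cover everything between them: the union {rowan, hazel, elm, maple, willow, larch, cedar, alder, beech, yew, fir} is all of U.
No 3 of the 6 blocks cover everything (all 20 combinations miss at least one point), so 4 is optimal.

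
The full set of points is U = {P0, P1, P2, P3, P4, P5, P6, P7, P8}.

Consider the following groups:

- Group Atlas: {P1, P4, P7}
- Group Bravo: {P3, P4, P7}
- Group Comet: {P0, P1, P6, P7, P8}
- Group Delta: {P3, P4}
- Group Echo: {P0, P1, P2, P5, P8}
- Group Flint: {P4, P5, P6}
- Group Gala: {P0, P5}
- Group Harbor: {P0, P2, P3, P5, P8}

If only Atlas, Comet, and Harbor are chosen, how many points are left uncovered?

0

Union of Atlas, Comet, Harbor = {P0, P1, P2, P3, P4, P5, P6, P7, P8} — that's every point, so 0 are uncovered.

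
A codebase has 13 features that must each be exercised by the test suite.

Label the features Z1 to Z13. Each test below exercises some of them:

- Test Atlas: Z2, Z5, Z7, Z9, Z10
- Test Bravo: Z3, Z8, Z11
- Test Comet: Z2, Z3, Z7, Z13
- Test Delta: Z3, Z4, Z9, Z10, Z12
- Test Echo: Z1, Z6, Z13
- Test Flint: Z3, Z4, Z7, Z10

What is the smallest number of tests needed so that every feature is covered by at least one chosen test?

Take {Atlas, Bravo, Delta, Echo}. Their union is {Z1, Z2, Z3, Z4, Z5, Z6, Z7, Z8, Z9, Z10, Z11, Z12, Z13}, which is all 13 features.
Only Atlas contains Z5, so Atlas is forced; the remaining 8 features need at least 3 more tests (each remaining test adds at most 3) — so at least 4 tests are needed, and 4 is optimal.

4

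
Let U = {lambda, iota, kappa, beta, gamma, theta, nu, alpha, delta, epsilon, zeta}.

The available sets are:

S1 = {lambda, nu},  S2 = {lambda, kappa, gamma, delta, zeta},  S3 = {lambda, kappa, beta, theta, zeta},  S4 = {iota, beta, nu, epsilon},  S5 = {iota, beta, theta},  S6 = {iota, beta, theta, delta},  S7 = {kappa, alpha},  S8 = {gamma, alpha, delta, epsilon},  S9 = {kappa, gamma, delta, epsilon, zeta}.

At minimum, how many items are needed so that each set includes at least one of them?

H = {lambda, iota, kappa, epsilon} meets every set (each contains at least one member of H), and |H| = 4.
No choice of 3 items meets every set, so 4 is the minimum.

4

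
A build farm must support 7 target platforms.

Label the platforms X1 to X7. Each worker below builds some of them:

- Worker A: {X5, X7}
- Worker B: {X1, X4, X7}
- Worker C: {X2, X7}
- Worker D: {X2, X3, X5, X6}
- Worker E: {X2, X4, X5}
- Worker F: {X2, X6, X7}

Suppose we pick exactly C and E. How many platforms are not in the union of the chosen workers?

Union of C, E = {X2, X4, X5, X7}.
Not covered: X1, X3, X6 — 3 platforms.

3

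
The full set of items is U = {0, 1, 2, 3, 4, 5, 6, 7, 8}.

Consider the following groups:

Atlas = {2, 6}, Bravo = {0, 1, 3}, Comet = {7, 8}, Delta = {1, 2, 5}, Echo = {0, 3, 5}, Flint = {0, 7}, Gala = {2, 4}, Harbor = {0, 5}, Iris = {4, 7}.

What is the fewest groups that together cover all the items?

Atlas, Bravo, Comet, Gala, and Harbor cover everything between them: the union {0, 1, 2, 3, 4, 5, 6, 7, 8} is all of U.
No 4 of the 9 groups cover everything (all 126 combinations miss at least one item), so 5 is optimal.

5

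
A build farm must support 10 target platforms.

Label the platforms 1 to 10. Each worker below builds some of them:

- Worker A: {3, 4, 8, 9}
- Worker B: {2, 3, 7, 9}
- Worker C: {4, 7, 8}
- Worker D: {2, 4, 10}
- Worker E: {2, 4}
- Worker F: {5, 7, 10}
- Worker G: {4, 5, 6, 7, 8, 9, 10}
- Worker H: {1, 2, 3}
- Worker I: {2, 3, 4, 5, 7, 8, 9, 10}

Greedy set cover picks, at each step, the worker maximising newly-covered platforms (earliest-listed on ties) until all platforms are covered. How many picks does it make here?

3

Greedy: pick I (covers 8 new) → pick G (covers 1 new) → pick H (covers 1 new). Total picks: 3.
(The true minimum cover uses only 2 workers, so greedy is not optimal here.)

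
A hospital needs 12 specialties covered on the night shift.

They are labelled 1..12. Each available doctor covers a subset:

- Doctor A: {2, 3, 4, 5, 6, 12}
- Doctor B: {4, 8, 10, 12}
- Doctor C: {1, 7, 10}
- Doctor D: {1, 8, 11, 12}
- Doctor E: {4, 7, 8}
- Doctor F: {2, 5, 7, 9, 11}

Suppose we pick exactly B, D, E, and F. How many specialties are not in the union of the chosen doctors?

2

Union of B, D, E, F = {1, 2, 4, 5, 7, 8, 9, 10, 11, 12}.
Not covered: 3, 6 — 2 specialties.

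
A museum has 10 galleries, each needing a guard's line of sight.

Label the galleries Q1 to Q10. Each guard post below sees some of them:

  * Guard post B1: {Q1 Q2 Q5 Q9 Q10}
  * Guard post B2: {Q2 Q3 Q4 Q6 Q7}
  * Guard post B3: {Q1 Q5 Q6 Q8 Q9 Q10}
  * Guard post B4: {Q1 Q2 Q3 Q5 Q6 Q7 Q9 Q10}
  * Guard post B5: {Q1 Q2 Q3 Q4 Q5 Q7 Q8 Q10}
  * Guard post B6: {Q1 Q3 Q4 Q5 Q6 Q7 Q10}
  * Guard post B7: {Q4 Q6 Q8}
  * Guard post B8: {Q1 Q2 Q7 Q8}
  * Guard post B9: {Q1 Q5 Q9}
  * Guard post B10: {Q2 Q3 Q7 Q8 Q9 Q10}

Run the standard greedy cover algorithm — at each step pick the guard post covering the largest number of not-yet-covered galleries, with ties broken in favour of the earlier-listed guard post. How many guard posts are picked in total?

2

Greedy: pick B4 (covers 8 new) → pick B5 (covers 2 new). Total picks: 2.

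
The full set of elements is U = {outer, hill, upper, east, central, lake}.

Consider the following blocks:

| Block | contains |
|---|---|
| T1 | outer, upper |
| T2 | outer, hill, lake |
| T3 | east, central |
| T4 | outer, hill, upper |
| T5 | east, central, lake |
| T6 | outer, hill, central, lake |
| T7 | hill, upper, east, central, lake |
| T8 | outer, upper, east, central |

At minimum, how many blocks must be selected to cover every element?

Take {T1, T7}. Their union is {outer, hill, upper, east, central, lake}, which is all 6 elements.
No single block has all 6 elements (the largest, T7, has 5), so 2 is optimal.

2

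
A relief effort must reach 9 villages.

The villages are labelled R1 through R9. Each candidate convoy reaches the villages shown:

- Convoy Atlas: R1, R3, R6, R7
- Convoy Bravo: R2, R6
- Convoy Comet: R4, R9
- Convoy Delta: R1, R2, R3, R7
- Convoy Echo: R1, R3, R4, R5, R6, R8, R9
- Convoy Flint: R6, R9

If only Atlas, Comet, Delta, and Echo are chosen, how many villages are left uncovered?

0

Union of Atlas, Comet, Delta, Echo = {R1, R2, R3, R4, R5, R6, R7, R8, R9} — that's every village, so 0 are uncovered.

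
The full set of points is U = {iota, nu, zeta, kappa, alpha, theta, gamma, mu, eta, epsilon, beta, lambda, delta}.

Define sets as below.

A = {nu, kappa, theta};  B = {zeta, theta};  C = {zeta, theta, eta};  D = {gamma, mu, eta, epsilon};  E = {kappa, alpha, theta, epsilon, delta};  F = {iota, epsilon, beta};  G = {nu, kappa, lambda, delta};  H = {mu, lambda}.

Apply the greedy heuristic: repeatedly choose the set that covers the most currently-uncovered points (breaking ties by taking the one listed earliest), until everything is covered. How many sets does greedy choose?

Greedy: pick E (covers 5 new) → pick D (covers 3 new) → pick F (covers 2 new) → pick G (covers 2 new) → pick B (covers 1 new). Total picks: 5.

5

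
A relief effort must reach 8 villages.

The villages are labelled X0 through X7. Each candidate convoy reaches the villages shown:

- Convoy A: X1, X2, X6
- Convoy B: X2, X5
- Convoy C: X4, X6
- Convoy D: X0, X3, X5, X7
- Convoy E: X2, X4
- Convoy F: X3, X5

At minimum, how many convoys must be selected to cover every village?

A and C and D together: A ∪ C ∪ D = {X0, X1, X2, X3, X4, X5, X6, X7} — every village is covered.
Only D contains X0, so D is forced; the remaining 4 villages need at least 2 more convoys (each remaining convoy adds at most 3) — so at least 3 convoys are needed, and 3 is optimal.

3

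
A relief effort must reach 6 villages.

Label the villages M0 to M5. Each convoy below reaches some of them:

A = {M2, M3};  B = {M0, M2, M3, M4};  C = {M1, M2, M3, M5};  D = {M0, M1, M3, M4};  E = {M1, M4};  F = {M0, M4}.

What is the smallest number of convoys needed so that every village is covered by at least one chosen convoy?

2

C and D together: C ∪ D = {M0, M1, M2, M3, M4, M5} — every village is covered.
No single convoy has all 6 villages (the largest, B, has 4), so 2 is optimal.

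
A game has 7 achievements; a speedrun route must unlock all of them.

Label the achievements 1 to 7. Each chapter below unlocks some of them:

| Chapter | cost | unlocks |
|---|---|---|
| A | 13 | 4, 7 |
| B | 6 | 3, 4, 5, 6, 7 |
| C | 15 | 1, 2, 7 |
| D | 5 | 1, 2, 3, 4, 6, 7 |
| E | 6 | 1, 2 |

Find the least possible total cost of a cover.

11

B, D together cover every achievement (B ∪ D = {1, 2, 3, 4, 5, 6, 7}); total cost 6 + 5 = 11.
No covering selection has total cost below 11.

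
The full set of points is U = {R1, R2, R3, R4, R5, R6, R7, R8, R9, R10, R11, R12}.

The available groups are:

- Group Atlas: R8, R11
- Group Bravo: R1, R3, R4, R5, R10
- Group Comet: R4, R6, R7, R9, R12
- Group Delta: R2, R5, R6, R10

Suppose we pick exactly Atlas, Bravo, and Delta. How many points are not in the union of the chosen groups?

3

Union of Atlas, Bravo, Delta = {R1, R2, R3, R4, R5, R6, R8, R10, R11}.
Not covered: R7, R9, R12 — 3 points.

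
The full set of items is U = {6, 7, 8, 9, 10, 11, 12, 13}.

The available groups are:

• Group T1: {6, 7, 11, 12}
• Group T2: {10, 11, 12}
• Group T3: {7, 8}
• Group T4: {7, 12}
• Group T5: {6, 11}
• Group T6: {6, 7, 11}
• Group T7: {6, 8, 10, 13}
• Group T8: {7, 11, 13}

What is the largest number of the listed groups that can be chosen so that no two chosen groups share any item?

2

T4, T5 are pairwise disjoint (T4={7,12}; T5={6,11}).
Every remaining group overlaps one of these, and no 3 of the listed groups are pairwise disjoint, so 2 is the maximum.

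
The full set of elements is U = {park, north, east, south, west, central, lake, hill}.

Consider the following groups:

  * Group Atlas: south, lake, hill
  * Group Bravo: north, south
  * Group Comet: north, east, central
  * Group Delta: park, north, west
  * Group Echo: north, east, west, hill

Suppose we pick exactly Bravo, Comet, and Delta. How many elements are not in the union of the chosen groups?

2

Union of Bravo, Comet, Delta = {park, north, east, south, west, central}.
Not covered: lake, hill — 2 elements.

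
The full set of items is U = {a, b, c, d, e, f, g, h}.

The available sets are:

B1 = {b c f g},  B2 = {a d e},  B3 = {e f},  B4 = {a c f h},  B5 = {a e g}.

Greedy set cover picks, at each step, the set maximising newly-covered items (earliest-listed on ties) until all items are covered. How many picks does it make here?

Greedy: pick B1 (covers 4 new) → pick B2 (covers 3 new) → pick B4 (covers 1 new). Total picks: 3.

3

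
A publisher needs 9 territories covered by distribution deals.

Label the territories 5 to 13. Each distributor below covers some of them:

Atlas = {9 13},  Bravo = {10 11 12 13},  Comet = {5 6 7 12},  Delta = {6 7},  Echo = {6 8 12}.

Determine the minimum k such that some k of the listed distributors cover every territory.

Take {Atlas, Bravo, Comet, Echo}. Their union is {5, 6, 7, 8, 9, 10, 11, 12, 13}, which is all 9 territories.
No 3 of the 5 distributors cover everything (all 10 combinations miss at least one territory), so 4 is optimal.

4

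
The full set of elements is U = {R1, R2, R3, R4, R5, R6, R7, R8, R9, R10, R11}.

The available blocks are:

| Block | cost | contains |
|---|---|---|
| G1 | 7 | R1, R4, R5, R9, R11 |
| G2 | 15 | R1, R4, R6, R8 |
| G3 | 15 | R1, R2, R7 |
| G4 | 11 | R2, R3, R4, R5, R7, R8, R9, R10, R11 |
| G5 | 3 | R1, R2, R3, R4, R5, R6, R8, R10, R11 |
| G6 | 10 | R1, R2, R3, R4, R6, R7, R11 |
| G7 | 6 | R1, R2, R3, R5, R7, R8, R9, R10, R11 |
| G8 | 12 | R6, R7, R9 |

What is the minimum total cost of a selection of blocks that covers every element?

9

G5, G7 together cover every element (G5 ∪ G7 = {R1, R2, R3, R4, R5, R6, R7, R8, R9, R10, R11}); total cost 3 + 6 = 9.
No covering selection has total cost below 9.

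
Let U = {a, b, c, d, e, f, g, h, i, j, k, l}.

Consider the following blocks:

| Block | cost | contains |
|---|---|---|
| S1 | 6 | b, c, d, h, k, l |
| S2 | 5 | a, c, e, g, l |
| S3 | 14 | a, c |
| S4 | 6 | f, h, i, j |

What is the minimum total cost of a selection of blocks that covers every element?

S1, S2, S4 together cover every element (S1 ∪ S2 ∪ S4 = {a, b, c, d, e, f, g, h, i, j, k, l}); total cost 6 + 5 + 6 = 17.
No covering selection has total cost below 17.

17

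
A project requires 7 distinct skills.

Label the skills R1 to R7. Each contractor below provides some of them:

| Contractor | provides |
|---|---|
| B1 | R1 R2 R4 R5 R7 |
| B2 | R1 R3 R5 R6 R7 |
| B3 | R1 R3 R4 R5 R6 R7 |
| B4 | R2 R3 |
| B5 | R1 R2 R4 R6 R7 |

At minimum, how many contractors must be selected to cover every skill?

B3 and B4 together: B3 ∪ B4 = {R1, R2, R3, R4, R5, R6, R7} — every skill is covered.
No single contractor has all 7 skills (the largest, B3, has 6), so 2 is optimal.

2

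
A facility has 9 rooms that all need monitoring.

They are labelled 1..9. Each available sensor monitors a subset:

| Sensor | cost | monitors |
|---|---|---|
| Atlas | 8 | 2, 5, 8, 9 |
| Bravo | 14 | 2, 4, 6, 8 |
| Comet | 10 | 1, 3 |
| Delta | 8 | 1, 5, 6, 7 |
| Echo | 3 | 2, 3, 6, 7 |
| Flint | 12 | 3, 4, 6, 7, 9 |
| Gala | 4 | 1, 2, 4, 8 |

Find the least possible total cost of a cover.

Atlas, Echo, Gala together cover every room (Atlas ∪ Echo ∪ Gala = {1, 2, 3, 4, 5, 6, 7, 8, 9}); total cost 8 + 3 + 4 = 15.
No covering selection has total cost below 15.

15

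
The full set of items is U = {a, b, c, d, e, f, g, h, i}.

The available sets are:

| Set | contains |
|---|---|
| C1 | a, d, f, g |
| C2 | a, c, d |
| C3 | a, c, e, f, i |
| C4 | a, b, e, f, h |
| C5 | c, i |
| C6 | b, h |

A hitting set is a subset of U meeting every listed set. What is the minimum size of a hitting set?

T = {b, c, g} meets every set (each contains at least one member of T), and |T| = 3.
The sets C1, C5, C6 are pairwise disjoint, so any hitting set needs a separate item for each — at least 3. Hence 3 is optimal.

3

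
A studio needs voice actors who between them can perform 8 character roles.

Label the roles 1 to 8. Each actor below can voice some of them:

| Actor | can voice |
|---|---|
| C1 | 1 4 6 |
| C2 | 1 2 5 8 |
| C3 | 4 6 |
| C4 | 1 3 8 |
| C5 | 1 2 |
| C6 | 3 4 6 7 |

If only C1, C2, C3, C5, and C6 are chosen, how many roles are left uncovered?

0

Union of C1, C2, C3, C5, C6 = {1, 2, 3, 4, 5, 6, 7, 8} — that's every role, so 0 are uncovered.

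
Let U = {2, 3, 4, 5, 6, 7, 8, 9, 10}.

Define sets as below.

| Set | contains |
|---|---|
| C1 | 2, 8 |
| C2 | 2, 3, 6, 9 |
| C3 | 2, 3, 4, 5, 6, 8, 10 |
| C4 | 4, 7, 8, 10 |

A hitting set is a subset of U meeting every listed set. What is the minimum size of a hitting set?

2

Take H = {2, 7}. Each listed set contains at least one of these, so H is a hitting set of size 2.
The sets C2, C4 are pairwise disjoint, so any hitting set needs a separate point for each — at least 2. Hence 2 is optimal.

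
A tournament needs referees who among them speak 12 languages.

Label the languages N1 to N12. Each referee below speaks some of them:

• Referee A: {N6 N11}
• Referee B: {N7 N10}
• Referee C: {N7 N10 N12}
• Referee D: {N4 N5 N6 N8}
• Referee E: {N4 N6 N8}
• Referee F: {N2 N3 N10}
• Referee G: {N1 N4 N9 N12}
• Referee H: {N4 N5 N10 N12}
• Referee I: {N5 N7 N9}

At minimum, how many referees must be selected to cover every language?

Take {A, C, D, F, G}. Their union is {N1, N2, N3, N4, N5, N6, N7, N8, N9, N10, N11, N12}, which is all 12 languages.
No 4 of the 9 referees cover everything (all 126 combinations miss at least one language), so 5 is optimal.

5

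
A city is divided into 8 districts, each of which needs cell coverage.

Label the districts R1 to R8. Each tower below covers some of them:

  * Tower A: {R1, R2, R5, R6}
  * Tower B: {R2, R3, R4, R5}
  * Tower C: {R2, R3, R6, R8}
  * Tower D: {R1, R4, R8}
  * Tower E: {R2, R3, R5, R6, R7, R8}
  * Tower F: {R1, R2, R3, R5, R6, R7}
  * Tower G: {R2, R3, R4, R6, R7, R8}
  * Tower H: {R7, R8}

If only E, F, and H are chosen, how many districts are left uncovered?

Union of E, F, H = {R1, R2, R3, R5, R6, R7, R8}.
Not covered: R4 — 1 district.

1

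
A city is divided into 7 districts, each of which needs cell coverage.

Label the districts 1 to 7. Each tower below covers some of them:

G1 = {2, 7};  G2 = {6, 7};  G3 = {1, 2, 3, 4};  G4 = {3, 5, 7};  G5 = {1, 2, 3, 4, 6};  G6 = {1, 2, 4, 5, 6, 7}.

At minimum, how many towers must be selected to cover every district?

2

G4 and G6 together: G4 ∪ G6 = {1, 2, 3, 4, 5, 6, 7} — every district is covered.
No single tower has all 7 districts (the largest, G6, has 6), so 2 is optimal.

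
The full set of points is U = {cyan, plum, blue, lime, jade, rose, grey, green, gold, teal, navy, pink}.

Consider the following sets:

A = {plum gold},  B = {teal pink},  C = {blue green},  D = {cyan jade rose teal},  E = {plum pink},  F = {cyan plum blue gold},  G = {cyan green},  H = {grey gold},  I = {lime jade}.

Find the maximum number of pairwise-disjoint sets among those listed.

4

B, G, H, I are pairwise disjoint (B={teal,pink}; G={cyan,green}; H={grey,gold}; I={lime,jade}).
Every remaining set overlaps one of these, and no 5 of the listed sets are pairwise disjoint, so 4 is the maximum.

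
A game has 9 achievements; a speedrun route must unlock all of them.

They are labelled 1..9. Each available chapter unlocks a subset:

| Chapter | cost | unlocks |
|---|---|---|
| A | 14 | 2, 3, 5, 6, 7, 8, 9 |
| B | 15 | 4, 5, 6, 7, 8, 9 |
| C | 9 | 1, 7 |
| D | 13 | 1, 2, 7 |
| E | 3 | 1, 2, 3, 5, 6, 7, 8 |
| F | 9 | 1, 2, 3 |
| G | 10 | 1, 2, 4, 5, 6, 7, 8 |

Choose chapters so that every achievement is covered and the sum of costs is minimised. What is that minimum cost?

18

B, E together cover every achievement (B ∪ E = {1, 2, 3, 4, 5, 6, 7, 8, 9}); total cost 15 + 3 = 18.
No covering selection has total cost below 18.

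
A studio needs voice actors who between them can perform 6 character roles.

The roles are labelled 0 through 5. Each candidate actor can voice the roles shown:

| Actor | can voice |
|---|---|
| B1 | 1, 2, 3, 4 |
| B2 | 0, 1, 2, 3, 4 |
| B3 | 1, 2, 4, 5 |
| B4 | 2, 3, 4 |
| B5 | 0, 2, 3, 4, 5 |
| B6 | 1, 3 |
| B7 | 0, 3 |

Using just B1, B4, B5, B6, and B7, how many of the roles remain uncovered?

Union of B1, B4, B5, B6, B7 = {0, 1, 2, 3, 4, 5} — that's every role, so 0 are uncovered.

0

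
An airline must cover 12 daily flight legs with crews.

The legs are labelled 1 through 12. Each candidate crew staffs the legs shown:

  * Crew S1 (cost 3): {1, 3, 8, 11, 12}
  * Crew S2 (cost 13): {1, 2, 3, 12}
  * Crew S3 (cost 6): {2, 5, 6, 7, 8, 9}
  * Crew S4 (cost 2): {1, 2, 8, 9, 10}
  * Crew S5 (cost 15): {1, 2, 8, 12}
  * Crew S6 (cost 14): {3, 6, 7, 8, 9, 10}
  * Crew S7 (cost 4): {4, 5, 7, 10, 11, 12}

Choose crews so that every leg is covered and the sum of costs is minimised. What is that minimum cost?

S1, S3, S7 together cover every leg (S1 ∪ S3 ∪ S7 = {1, 2, 3, 4, 5, 6, 7, 8, 9, 10, 11, 12}); total cost 3 + 6 + 4 = 13.
The greedy pick S4, S7, S1, S3 costs 15; no covering selection beats 13.

13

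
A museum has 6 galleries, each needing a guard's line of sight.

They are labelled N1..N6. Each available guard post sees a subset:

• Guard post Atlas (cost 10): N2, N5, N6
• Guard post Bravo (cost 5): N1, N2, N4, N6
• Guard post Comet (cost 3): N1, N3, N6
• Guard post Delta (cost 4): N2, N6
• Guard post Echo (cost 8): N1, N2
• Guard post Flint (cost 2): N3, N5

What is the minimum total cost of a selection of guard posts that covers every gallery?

Bravo, Flint together cover every gallery (Bravo ∪ Flint = {N1, N2, N3, N4, N5, N6}); total cost 5 + 2 = 7.
The greedy pick Comet, Flint, Bravo costs 10; no covering selection beats 7.

7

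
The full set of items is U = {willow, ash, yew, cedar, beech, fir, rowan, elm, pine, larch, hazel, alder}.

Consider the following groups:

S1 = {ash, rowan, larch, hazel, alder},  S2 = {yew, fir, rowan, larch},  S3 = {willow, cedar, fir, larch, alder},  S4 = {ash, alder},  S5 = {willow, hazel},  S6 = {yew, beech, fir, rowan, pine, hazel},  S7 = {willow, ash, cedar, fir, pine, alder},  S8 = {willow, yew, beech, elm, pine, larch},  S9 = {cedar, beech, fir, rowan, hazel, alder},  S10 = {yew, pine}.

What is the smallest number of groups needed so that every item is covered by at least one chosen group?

3

S1 and S3 and S8 together: S1 ∪ S3 ∪ S8 = {willow, ash, yew, cedar, beech, fir, rowan, elm, pine, larch, hazel, alder} — every item is covered.
Only S8 contains elm, so S8 is forced; the remaining 6 items need at least 2 more groups (each remaining group adds at most 5) — so at least 3 groups are needed, and 3 is optimal.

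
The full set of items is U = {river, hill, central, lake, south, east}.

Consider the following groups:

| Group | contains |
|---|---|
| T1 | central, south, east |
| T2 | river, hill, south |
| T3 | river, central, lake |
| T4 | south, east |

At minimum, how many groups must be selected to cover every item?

T2, T3, and T4 cover everything between them: the union {river, hill, central, lake, south, east} is all of U.
Only T2 contains hill, so T2 is forced; the remaining 3 items need at least 2 more groups (each remaining group adds at most 2) — so at least 3 groups are needed, and 3 is optimal.

3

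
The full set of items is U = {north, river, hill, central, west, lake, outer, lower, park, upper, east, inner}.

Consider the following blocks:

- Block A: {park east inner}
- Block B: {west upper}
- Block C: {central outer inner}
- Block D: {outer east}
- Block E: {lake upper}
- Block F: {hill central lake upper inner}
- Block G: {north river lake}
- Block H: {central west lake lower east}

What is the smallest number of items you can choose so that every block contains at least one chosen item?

The 4 items {north, upper, east, inner} hit every block.
No choice of 3 items meets every block, so 4 is the minimum.

4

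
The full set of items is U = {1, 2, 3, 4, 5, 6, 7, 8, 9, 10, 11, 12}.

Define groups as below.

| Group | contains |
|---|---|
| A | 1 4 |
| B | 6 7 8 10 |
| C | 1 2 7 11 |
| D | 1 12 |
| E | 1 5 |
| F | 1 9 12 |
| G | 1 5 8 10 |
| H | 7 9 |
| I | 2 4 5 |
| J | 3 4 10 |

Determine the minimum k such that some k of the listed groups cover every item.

B and C and F and G and J together: B ∪ C ∪ F ∪ G ∪ J = {1, 2, 3, 4, 5, 6, 7, 8, 9, 10, 11, 12} — every item is covered.
No 4 of the 10 groups cover everything (all 210 combinations miss at least one item), so 5 is optimal.

5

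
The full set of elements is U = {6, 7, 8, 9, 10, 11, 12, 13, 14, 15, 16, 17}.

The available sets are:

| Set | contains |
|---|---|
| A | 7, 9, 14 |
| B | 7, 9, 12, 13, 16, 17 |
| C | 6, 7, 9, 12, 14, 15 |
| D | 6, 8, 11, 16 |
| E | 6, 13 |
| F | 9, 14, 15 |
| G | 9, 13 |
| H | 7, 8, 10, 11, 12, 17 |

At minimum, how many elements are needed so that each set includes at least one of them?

3

Take T = {6, 9, 17}. Each listed set contains at least one of these, so T is a hitting set of size 3.
The sets E, F, H are pairwise disjoint, so any hitting set needs a separate element for each — at least 3. Hence 3 is optimal.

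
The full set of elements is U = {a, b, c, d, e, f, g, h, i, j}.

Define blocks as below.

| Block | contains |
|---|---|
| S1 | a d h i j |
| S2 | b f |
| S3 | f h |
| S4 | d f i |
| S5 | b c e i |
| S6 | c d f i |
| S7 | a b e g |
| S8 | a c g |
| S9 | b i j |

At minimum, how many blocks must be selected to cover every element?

S1 and S6 and S7 together: S1 ∪ S6 ∪ S7 = {a, b, c, d, e, f, g, h, i, j} — every element is covered.
No 2 of the 9 blocks cover everything (all 36 combinations miss at least one element), so 3 is optimal.

3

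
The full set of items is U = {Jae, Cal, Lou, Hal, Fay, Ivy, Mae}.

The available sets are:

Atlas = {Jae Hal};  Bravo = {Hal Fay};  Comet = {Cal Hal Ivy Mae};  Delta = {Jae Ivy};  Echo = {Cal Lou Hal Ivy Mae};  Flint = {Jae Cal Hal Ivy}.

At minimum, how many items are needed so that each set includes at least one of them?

2

H = {Hal, Ivy} meets every set (each contains at least one member of H), and |H| = 2.
The sets Bravo, Delta are pairwise disjoint, so any hitting set needs a separate item for each — at least 2. Hence 2 is optimal.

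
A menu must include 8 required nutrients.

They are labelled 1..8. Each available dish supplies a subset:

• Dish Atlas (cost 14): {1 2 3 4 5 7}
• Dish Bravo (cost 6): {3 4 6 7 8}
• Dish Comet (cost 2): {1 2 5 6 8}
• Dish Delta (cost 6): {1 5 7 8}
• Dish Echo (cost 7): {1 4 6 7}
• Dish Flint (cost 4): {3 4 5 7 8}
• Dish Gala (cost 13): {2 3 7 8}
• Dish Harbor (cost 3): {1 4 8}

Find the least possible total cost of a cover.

Comet, Flint together cover every nutrient (Comet ∪ Flint = {1, 2, 3, 4, 5, 6, 7, 8}); total cost 2 + 4 = 6.
No covering selection has total cost below 6.

6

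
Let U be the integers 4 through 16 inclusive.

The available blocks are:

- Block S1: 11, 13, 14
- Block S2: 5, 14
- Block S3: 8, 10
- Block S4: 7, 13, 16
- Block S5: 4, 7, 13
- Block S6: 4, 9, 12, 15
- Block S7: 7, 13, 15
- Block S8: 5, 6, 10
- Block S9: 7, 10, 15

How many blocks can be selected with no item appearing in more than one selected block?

4

S2, S3, S4, S6 are pairwise disjoint (S2={5,14}; S3={8,10}; S4={7,13,16}; S6={4,9,12,15}).
Every remaining block overlaps one of these, and no 5 of the listed blocks are pairwise disjoint, so 4 is the maximum.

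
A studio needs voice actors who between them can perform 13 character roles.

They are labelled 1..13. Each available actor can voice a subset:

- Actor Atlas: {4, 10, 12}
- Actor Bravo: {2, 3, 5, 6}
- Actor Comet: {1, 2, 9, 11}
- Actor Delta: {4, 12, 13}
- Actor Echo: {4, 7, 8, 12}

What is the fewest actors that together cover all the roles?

Atlas and Bravo and Comet and Delta and Echo together: Atlas ∪ Bravo ∪ Comet ∪ Delta ∪ Echo = {1, 2, 3, 4, 5, 6, 7, 8, 9, 10, 11, 12, 13} — every role is covered.
No 4 of the 5 actors cover everything (all 5 combinations miss at least one role), so 5 is optimal.

5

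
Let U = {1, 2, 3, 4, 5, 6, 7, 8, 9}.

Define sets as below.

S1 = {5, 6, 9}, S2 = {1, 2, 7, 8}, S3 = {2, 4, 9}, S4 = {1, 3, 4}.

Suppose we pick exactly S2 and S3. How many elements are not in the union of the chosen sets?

Union of S2, S3 = {1, 2, 4, 7, 8, 9}.
Not covered: 3, 5, 6 — 3 elements.

3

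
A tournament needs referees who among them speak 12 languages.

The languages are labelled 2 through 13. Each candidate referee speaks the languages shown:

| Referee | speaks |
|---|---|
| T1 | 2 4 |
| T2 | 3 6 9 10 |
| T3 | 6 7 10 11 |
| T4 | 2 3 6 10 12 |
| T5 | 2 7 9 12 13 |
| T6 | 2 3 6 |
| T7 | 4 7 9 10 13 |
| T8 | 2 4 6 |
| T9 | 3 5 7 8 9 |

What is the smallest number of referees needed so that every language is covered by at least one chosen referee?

4

T1 and T3 and T5 and T9 together: T1 ∪ T3 ∪ T5 ∪ T9 = {2, 3, 4, 5, 6, 7, 8, 9, 10, 11, 12, 13} — every language is covered.
No 3 of the 9 referees cover everything (all 84 combinations miss at least one language), so 4 is optimal.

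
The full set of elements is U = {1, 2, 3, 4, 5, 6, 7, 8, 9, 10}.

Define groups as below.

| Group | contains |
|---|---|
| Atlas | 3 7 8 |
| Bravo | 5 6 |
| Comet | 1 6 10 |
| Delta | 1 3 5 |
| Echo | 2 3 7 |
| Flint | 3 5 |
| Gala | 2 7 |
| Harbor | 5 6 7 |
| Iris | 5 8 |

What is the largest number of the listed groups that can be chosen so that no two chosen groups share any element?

Comet, Echo, Iris are pairwise disjoint (Comet={1,6,10}; Echo={2,3,7}; Iris={5,8}).
Every remaining group overlaps one of these, and no 4 of the listed groups are pairwise disjoint, so 3 is the maximum.

3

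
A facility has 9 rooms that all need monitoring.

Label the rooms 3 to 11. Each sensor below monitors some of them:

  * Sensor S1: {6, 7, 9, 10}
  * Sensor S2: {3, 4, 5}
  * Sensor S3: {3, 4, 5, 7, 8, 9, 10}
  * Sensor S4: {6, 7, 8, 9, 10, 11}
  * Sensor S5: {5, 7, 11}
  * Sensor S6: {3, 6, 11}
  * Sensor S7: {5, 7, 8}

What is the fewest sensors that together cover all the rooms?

Take {S3, S4}. Their union is {3, 4, 5, 6, 7, 8, 9, 10, 11}, which is all 9 rooms.
No single sensor has all 9 rooms (the largest, S3, has 7), so 2 is optimal.

2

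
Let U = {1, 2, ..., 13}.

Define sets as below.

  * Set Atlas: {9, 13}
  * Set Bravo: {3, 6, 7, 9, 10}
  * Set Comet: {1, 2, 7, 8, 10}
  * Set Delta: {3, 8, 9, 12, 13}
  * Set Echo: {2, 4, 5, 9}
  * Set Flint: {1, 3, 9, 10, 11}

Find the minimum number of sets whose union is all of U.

4

Bravo, Delta, Echo, and Flint cover everything between them: the union {1, 2, 3, 4, 5, 6, 7, 8, 9, 10, 11, 12, 13} is all of U.
Only Echo contains 4, so Echo is forced; the remaining 9 elements need at least 3 more sets (each remaining set adds at most 4) — so at least 4 sets are needed, and 4 is optimal.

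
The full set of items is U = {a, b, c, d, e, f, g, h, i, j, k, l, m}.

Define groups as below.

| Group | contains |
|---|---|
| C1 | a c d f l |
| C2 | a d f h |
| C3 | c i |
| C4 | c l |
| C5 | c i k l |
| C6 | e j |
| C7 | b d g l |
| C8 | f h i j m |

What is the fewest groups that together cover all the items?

Take {C1, C5, C6, C7, C8}. Their union is {a, b, c, d, e, f, g, h, i, j, k, l, m}, which is all 13 items.
No 4 of the 8 groups cover everything (all 70 combinations miss at least one item), so 5 is optimal.

5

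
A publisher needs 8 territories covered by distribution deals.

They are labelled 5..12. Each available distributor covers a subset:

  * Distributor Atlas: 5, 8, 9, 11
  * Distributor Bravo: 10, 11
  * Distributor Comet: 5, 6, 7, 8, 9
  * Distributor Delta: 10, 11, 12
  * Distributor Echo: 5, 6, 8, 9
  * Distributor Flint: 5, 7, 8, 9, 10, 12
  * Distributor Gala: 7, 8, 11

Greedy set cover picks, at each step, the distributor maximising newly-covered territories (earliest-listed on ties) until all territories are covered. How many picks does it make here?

3

Greedy: pick Flint (covers 6 new) → pick Atlas (covers 1 new) → pick Comet (covers 1 new). Total picks: 3.
(The true minimum cover uses only 2 distributors, so greedy is not optimal here.)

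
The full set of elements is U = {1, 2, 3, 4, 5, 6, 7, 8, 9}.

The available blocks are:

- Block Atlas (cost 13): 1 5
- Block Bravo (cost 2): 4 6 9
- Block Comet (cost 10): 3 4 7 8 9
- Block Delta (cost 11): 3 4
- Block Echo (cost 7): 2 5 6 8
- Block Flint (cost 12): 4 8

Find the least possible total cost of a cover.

30

Atlas, Comet, Echo together cover every element (Atlas ∪ Comet ∪ Echo = {1, 2, 3, 4, 5, 6, 7, 8, 9}); total cost 13 + 10 + 7 = 30.
The greedy pick Bravo, Echo, Comet, Atlas costs 32; no covering selection beats 30.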